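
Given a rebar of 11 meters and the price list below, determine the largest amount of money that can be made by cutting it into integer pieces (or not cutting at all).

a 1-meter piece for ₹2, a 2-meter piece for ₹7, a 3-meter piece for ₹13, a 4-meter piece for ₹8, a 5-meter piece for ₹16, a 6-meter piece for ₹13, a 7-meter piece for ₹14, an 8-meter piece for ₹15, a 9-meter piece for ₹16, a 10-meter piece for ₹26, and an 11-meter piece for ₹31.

46

Consider every possible first cut. v[k] is the best of p[i]+v[k−i] over all sellable i≤k.
v[1] = 2
v[2] = 7
v[3] = 13
v[4] = 15  (first piece 1, then v[3]=13)
v[5] = 20  (first piece 2, then v[3]=13)
v[6] = 26  (first piece 3, then v[3]=13)
v[7] = 28  (first piece 1, then v[6]=26)
v[8] = 33  (first piece 2, then v[6]=26)
v[9] = 39  (first piece 3, then v[6]=26)
v[10] = 41  (first piece 1, then v[9]=39)
v[11] = 46  (first piece 2, then v[9]=39)
One optimal cutting: 3 + 3 + 3 + 2 → ₹13 + ₹13 + ₹13 + ₹7 = ₹46.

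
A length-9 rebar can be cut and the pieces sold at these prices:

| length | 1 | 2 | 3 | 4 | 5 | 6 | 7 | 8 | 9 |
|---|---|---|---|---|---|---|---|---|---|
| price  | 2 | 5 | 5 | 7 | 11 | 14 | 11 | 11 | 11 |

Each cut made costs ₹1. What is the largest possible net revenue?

Consider every possible first cut. v[k] is the best of p[i]+v[k−i] over all sellable i≤k, charging 1 whenever i<k.
v[1] = 2
v[2] = max(2+2-1, 5+0) = 5
v[3] = max(2+5-1, 5+2-1, 5+0) = 6
v[4] = max(2+6-1, 5+5-1, 5+2-1, 7+0) = 9
v[5] = max(2+9-1, 5+6-1, 5+5-1, 7+2-1, 11+0) = 11
v[6] = max(2+11-1, 5+9-1, 5+6-1, 7+5-1, 11+2-1, 14+0) = 14
v[7] = max(2+14-1, 5+11-1, 5+9-1, …, 14+2-1, 11+0) = 15
v[8] = max(2+15-1, 5+14-1, 5+11-1, …, 11+2-1, 11+0) = 18
v[9] = max(2+18-1, 5+15-1, 5+14-1, …, 11+2-1, 11+0) = 19
One optimal plan: pieces 6 + 2 + 1 (2 cuts) → ₹21 − ₹2 = ₹19.

19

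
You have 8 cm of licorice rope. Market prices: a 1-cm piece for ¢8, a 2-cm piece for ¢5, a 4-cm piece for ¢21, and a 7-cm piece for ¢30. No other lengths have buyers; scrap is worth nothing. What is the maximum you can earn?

Consider every possible first cut. f[k] is the best of p[i]+f[k−i] over all sellable i≤k.
f[1] = 8
f[2] = 16  (first piece 1, then f[1]=8)
f[3] = 24  (first piece 1, then f[2]=16)
f[4] = 32  (first piece 1, then f[3]=24)
f[5] = 40  (first piece 1, then f[4]=32)
f[6] = 48  (first piece 1, then f[5]=40)
f[7] = 56  (first piece 1, then f[6]=48)
f[8] = 64  (first piece 1, then f[7]=56)
One optimal cutting: 1 + 1 + 1 + 1 + 1 + 1 + 1 + 1 → ¢64.

64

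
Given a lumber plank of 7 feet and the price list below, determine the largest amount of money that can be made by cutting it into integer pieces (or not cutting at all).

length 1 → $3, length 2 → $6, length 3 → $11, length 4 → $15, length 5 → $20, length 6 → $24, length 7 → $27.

Build best[k] bottom-up: best[k] = max over allowed piece i of (p[i] + best[k−i]).
best[1] = 3
best[2] = max(3+3, 6+0) = 6
best[3] = max(3+6, 6+3, 11+0) = 11
best[4] = max(3+11, 6+6, 11+3, 15+0) = 15
best[5] = max(3+15, 6+11, 11+6, 15+3, 20+0) = 20
best[6] = max(3+20, 6+15, 11+11, 15+6, 20+3, 24+0) = 24
best[7] = max(3+24, 6+20, 11+15, …, 24+3, 27+0) = 27
One optimal cutting: 6 + 1 → $24 + $3 = $27.

27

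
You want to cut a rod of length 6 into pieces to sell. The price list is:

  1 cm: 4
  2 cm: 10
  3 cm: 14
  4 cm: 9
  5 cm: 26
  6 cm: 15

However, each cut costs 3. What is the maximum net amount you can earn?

27

Build net[k] bottom-up: net[k] = max over allowed piece i of (p[i] + net[k−i]) − 3 per cut.
net[1] = 4
net[2] = 10
net[3] = 14
net[4] = 17  (first piece 2, then net[2]=10)
net[5] = 26
net[6] = 27  (first piece 1, then net[5]=26)
One optimal plan: pieces 5 + 1 (1 cut) → 30 − 3 = 27.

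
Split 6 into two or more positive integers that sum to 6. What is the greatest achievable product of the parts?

Let prod[k] be the best product for length k (with at least one cut). For each first piece i, the rest contributes max(k−i, prod[k−i]).
prod[2] = 1*max(1,0) = 1*1 = 1
prod[3] = max(1*2, 2*1) = 2
prod[4] = max(1*3, 2*2, 3*1) = 4
prod[5] = max(1*4, 2*3, 3*2, 4*1) = 6
prod[6] = max(1*6, 2*4, 3*3, 4*2, 5*1) = 9
One optimal split: 3 + 3; product 3*3 = 9.

9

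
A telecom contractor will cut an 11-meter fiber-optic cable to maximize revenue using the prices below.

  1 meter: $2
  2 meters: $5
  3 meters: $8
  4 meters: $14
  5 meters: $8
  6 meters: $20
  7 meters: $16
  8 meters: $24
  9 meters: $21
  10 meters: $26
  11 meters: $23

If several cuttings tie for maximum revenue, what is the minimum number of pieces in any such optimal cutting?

Build r[k] bottom-up: r[k] = max over allowed piece i of (p[i] + r[k−i]).
r[1] = 2
r[2] = 5
r[3] = 8
r[4] = 14
r[5] = 16  (first piece 1, then r[4]=14)
r[6] = 20
r[7] = 22  (first piece 1, then r[6]=20)
r[8] = 28  (first piece 4, then r[4]=14)
r[9] = 30  (first piece 1, then r[8]=28)
r[10] = 34  (first piece 4, then r[6]=20)
r[11] = 36  (first piece 1, then r[10]=34)
Maximum revenue is $36.
Now minimize piece count subject to staying optimal: for each k, pieces[k] = 1 + min over i with p[i]+r[k−i]=r[k] of pieces[k−i].
pieces[8] = 2
pieces[9] = 3
pieces[10] = 2
pieces[11] = 3

3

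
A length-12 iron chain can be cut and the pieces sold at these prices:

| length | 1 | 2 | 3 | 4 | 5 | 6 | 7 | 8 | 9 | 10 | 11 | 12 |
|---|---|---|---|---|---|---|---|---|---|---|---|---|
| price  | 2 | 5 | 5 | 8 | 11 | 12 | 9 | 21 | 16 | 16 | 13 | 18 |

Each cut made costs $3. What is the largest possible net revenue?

26

Build v[k] bottom-up: v[k] = max over allowed piece i of (p[i] + v[k−i]) − 3 per cut.
v[1] = 2
v[2] = 5
v[3] = 5
v[4] = 8
v[5] = 11
v[6] = 12
v[7] = 13  (first piece 2, then v[5]=11)
v[8] = 21
v[9] = 20  (first piece 1, then v[8]=21)
v[10] = 23  (first piece 2, then v[8]=21)
v[11] = 23  (first piece 3, then v[8]=21)
v[12] = 26  (first piece 4, then v[8]=21)
One optimal plan: pieces 8 + 4 (1 cut) → $29 − $3 = $26.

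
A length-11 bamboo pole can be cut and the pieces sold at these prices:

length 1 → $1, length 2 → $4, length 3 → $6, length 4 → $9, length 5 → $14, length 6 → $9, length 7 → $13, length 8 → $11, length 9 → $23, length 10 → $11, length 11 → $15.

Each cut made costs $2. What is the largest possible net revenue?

Let r[k] be the best obtainable value from length k. For each k, try every first piece i and keep the best of price[i] + r[k−i] minus the 2 cut fee when i<k.
r[1] = 1
r[2] = max(1+1-2, 4+0) = 4
r[3] = max(1+4-2, 4+1-2, 6+0) = 6
r[4] = max(1+6-2, 4+4-2, 6+1-2, 9+0) = 9
r[5] = max(1+9-2, 4+6-2, 6+4-2, 9+1-2, 14+0) = 14
r[6] = max(1+14-2, 4+9-2, 6+6-2, 9+4-2, 14+1-2, 9+0) = 13
r[7] = max(1+13-2, 4+14-2, 6+9-2, …, 9+1-2, 13+0) = 16
r[8] = max(1+16-2, 4+13-2, 6+14-2, …, 13+1-2, 11+0) = 18
r[9] = max(1+18-2, 4+16-2, 6+13-2, …, 11+1-2, 23+0) = 23
r[10] = max(1+23-2, 4+18-2, 6+16-2, …, 23+1-2, 11+0) = 26
r[11] = max(1+26-2, 4+23-2, 6+18-2, …, 11+1-2, 15+0) = 25
One optimal plan: pieces 5 + 5 + 1 (2 cuts) → $29 − $4 = $25.

25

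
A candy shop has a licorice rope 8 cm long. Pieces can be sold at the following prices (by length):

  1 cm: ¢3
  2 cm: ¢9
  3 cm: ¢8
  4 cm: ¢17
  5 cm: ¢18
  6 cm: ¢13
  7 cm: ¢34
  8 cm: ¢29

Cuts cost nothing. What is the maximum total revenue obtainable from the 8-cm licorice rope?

Let v[k] be the best obtainable value from length k. For each k, try every first piece i and keep the best of price[i] + v[k−i].
v[1] = 3
v[2] = 9
v[3] = 12  (first piece 1, then v[2]=9)
v[4] = 18  (first piece 2, then v[2]=9)
v[5] = 21  (first piece 1, then v[4]=18)
v[6] = 27  (first piece 2, then v[4]=18)
v[7] = 34
v[8] = 37  (first piece 1, then v[7]=34)
One optimal cutting: 7 + 1 → ¢34 + ¢3 = ¢37.

37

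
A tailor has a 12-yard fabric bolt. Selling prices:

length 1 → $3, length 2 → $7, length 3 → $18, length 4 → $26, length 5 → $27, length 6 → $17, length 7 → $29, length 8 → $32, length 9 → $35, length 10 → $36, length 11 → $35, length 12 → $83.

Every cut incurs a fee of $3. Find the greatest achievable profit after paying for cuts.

Let v[k] be the best obtainable value from length k. For each k, try every first piece i and keep the best of price[i] + v[k−i] minus the 3 cut fee when i<k.
v[1] = 3
v[2] = 7
v[3] = 18
v[4] = 26
v[5] = 27
v[6] = 33  (first piece 3, then v[3]=18)
v[7] = 41  (first piece 3, then v[4]=26)
v[8] = 49  (first piece 4, then v[4]=26)
v[9] = 50  (first piece 4, then v[5]=27)
v[10] = 56  (first piece 3, then v[7]=41)
v[11] = 64  (first piece 3, then v[8]=49)
v[12] = 83
Best is to make no cuts and sell whole for $83.

83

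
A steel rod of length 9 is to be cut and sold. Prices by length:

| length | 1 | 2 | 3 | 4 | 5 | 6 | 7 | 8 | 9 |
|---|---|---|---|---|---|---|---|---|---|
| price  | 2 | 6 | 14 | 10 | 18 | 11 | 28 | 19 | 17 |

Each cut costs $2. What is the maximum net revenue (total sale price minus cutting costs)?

38

Build v[k] bottom-up: v[k] = max over allowed piece i of (p[i] + v[k−i]) − 2 per cut.
v[1] = 2
v[2] = 6
v[3] = 14
v[4] = 14  (first piece 1, then v[3]=14)
v[5] = 18  (first piece 2, then v[3]=14)
v[6] = 26  (first piece 3, then v[3]=14)
v[7] = 28
v[8] = 30  (first piece 2, then v[6]=26)
v[9] = 38  (first piece 3, then v[6]=26)
One optimal plan: pieces 3 + 3 + 3 (2 cuts) → $42 − $4 = $38.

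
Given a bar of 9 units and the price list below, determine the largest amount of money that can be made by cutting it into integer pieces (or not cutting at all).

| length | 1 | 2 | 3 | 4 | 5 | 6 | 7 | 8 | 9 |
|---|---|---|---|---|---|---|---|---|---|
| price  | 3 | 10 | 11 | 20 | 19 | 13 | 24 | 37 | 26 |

43

Let r[k] be the best obtainable value from length k. For each k, try every first piece i and keep the best of price[i] + r[k−i].
r[1] = 3
r[2] = max(3+3, 10+0) = 10
r[3] = max(3+10, 10+3, 11+0) = 13
r[4] = max(3+13, 10+10, 11+3, 20+0) = 20
r[5] = max(3+20, 10+13, 11+10, 20+3, 19+0) = 23
r[6] = max(3+23, 10+20, 11+13, 20+10, 19+3, 13+0) = 30
r[7] = max(3+30, 10+23, 11+20, …, 13+3, 24+0) = 33
r[8] = max(3+33, 10+30, 11+23, …, 24+3, 37+0) = 40
r[9] = max(3+40, 10+33, 11+30, …, 37+3, 26+0) = 43
One optimal cutting: 2 + 2 + 2 + 2 + 1 → €10 + €10 + €10 + €10 + €3 = €43.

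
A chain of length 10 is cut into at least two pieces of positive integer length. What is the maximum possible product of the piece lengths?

Let P[k] be the best product for length k (with at least one cut). For each first piece i, the rest contributes max(k−i, P[k−i]).
P[2] = 1·max(1,0) = 1·1 = 1
P[3] = 1·max(2,1) = 1·2 = 2
P[4] = 2·max(2,1) = 2·2 = 4
P[5] = 2·max(3,2) = 2·3 = 6
P[6] = 3·max(3,2) = 3·3 = 9
P[7] = 2·max(5,6) = 2·6 = 12
P[8] = 2·max(6,9) = 2·9 = 18
P[9] = 3·max(6,9) = 3·9 = 27
P[10] = 2·max(8,18) = 2·18 = 36
One optimal split: 3 + 3 + 2 + 2; product 3·3·2·2 = 36.

36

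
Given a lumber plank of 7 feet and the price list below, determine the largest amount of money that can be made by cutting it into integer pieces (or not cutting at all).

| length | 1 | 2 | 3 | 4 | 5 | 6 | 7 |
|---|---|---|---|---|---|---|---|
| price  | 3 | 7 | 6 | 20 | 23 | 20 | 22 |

30

Consider every possible first cut. v[k] is the best of p[i]+v[k−i] over all sellable i≤k.
v[1] = 3
v[2] = 7
v[3] = 10  (first piece 1, then v[2]=7)
v[4] = 20
v[5] = 23  (first piece 1, then v[4]=20)
v[6] = 27  (first piece 2, then v[4]=20)
v[7] = 30  (first piece 1, then v[6]=27)
One optimal cutting: 4 + 2 + 1 → $20 + $7 + $3 = $30.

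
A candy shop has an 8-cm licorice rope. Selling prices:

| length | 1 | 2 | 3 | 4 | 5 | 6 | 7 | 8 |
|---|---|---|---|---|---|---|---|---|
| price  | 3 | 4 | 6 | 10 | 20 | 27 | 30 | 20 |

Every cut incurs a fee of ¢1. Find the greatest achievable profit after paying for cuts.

32

Build net[k] bottom-up: net[k] = max over allowed piece i of (p[i] + net[k−i]) − 1 per cut.
net[1] = 3
net[2] = max(3+3-1, 4+0) = 5
net[3] = max(3+5-1, 4+3-1, 6+0) = 7
net[4] = max(3+7-1, 4+5-1, 6+3-1, 10+0) = 10
net[5] = max(3+10-1, 4+7-1, 6+5-1, 10+3-1, 20+0) = 20
net[6] = max(3+20-1, 4+10-1, 6+7-1, 10+5-1, 20+3-1, 27+0) = 27
net[7] = max(3+27-1, 4+20-1, 6+10-1, …, 27+3-1, 30+0) = 30
net[8] = max(3+30-1, 4+27-1, 6+20-1, …, 30+3-1, 20+0) = 32
One optimal plan: pieces 7 + 1 (1 cut) → ¢33 − ¢1 = ¢32.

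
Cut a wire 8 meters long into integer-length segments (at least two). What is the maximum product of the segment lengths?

Let P[k] be the best product for length k (with at least one cut). For each first piece i, the rest contributes max(k−i, P[k−i]).
P[2] = 1×max(1,0) = 1×1 = 1
P[3] = 1×max(2,1) = 1×2 = 2
P[4] = 2×max(2,1) = 2×2 = 4
P[5] = 2×max(3,2) = 2×3 = 6
P[6] = 3×max(3,2) = 3×3 = 9
P[7] = 2×max(5,6) = 2×6 = 12
P[8] = 2×max(6,9) = 2×9 = 18
One optimal split: 3 + 3 + 2; product 3×3×2 = 18.

18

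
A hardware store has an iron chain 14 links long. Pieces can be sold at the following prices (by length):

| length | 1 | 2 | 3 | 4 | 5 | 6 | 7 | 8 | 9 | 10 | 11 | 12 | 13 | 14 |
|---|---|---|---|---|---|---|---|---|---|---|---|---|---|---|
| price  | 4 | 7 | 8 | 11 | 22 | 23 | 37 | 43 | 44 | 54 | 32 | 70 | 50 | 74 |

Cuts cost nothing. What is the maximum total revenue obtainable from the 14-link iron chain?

78

Let r[k] be the best obtainable value from length k. For each k, try every first piece i and keep the best of price[i] + r[k−i].
r[1] = 4
r[2] = max(4+4, 7+0) = 8
r[3] = max(4+8, 7+4, 8+0) = 12
r[4] = max(4+12, 7+8, 8+4, 11+0) = 16
r[5] = max(4+16, 7+12, 8+8, 11+4, 22+0) = 22
r[6] = max(4+22, 7+16, 8+12, 11+8, 22+4, 23+0) = 26
r[7] = max(4+26, 7+22, 8+16, …, 23+4, 37+0) = 37
r[8] = max(4+37, 7+26, 8+22, …, 37+4, 43+0) = 43
r[9] = max(4+43, 7+37, 8+26, …, 43+4, 44+0) = 47
r[10] = max(4+47, 7+43, 8+37, …, 44+4, 54+0) = 54
r[11] = max(4+54, 7+47, 8+43, …, 54+4, 32+0) = 58
r[12] = max(4+58, 7+54, 8+47, …, 32+4, 70+0) = 70
r[13] = max(4+70, 7+58, 8+54, …, 70+4, 50+0) = 74
r[14] = max(4+74, 7+70, 8+58, …, 50+4, 74+0) = 78
One optimal cutting: 12 + 1 + 1 → $70 + $4 + $4 = $78.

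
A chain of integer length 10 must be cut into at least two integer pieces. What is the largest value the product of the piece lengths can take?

Define P[k] = max over 1≤i<k of i · max(k−i, P[k−i]); the inner max lets the remainder stay uncut if that's better.
P[2] = 1×max(1,0) = 1×1 = 1
P[3] = max(1×2, 2×1) = 2
P[4] = max(1×3, 2×2, 3×1) = 4
P[5] = max(1×4, 2×3, 3×2, 4×1) = 6
P[6] = max(1×6, 2×4, 3×3, 4×2, 5×1) = 9
P[7] = max(1×9, 2×6, 3×4, 4×3, 5×2, 6×1) = 12
P[8] = max(1×12, 2×9, 3×6, …, 6×2, 7×1) = 18
P[9] = max(1×18, 2×12, 3×9, …, 7×2, 8×1) = 27
P[10] = max(1×27, 2×18, 3×12, …, 8×2, 9×1) = 36
One optimal split: 3 + 3 + 2 + 2; product 3×3×2×2 = 36.

36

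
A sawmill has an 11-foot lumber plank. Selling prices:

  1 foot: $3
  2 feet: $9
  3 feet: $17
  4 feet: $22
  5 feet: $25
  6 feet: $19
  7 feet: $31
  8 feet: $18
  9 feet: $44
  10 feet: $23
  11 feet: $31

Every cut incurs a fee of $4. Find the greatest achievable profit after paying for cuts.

53

Consider every possible first cut. v[k] is the best of p[i]+v[k−i] over all sellable i≤k, charging 4 whenever i<k.
v[1] = 3
v[2] = max(3+3-4, 9+0) = 9
v[3] = max(3+9-4, 9+3-4, 17+0) = 17
v[4] = max(3+17-4, 9+9-4, 17+3-4, 22+0) = 22
v[5] = max(3+22-4, 9+17-4, 17+9-4, 22+3-4, 25+0) = 25
v[6] = max(3+25-4, 9+22-4, 17+17-4, 22+9-4, 25+3-4, 19+0) = 30
v[7] = max(3+30-4, 9+25-4, 17+22-4, …, 19+3-4, 31+0) = 35
v[8] = max(3+35-4, 9+30-4, 17+25-4, …, 31+3-4, 18+0) = 40
v[9] = max(3+40-4, 9+35-4, 17+30-4, …, 18+3-4, 44+0) = 44
v[10] = max(3+44-4, 9+40-4, 17+35-4, …, 44+3-4, 23+0) = 48
v[11] = max(3+48-4, 9+44-4, 17+40-4, …, 23+3-4, 31+0) = 53
One optimal plan: pieces 4 + 4 + 3 (2 cuts) → $61 − $8 = $53.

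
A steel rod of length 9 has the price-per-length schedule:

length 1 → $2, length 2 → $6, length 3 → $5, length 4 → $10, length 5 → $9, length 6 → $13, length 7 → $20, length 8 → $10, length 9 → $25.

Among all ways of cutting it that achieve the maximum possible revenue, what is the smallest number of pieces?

2

Consider every possible first cut. r[k] is the best of p[i]+r[k−i] over all sellable i≤k.
r[1] = 2
r[2] = max(2+2, 6+0) = 6
r[3] = max(2+6, 6+2, 5+0) = 8
r[4] = max(2+8, 6+6, 5+2, 10+0) = 12
r[5] = max(2+12, 6+8, 5+6, 10+2, 9+0) = 14
r[6] = max(2+14, 6+12, 5+8, 10+6, 9+2, 13+0) = 18
r[7] = max(2+18, 6+14, 5+12, …, 13+2, 20+0) = 20
r[8] = max(2+20, 6+18, 5+14, …, 20+2, 10+0) = 24
r[9] = max(2+24, 6+20, 5+18, …, 10+2, 25+0) = 26
Maximum revenue is $26.
Now minimize piece count subject to staying optimal: for each k, pieces[k] = 1 + min over i with p[i]+r[k−i]=r[k] of pieces[k−i].
pieces[6] = 3
pieces[7] = 1
pieces[8] = 4
pieces[9] = 2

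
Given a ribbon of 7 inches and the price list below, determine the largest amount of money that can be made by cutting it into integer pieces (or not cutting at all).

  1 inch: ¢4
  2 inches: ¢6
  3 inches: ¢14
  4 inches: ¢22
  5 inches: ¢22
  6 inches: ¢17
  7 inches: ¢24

36

Build v[k] bottom-up: v[k] = max over allowed piece i of (p[i] + v[k−i]).
v[1] = 4
v[2] = max(4+4, 6+0) = 8
v[3] = max(4+8, 6+4, 14+0) = 14
v[4] = max(4+14, 6+8, 14+4, 22+0) = 22
v[5] = max(4+22, 6+14, 14+8, 22+4, 22+0) = 26
v[6] = max(4+26, 6+22, 14+14, 22+8, 22+4, 17+0) = 30
v[7] = max(4+30, 6+26, 14+22, …, 17+4, 24+0) = 36
One optimal cutting: 4 + 3 → ¢22 + ¢14 = ¢36.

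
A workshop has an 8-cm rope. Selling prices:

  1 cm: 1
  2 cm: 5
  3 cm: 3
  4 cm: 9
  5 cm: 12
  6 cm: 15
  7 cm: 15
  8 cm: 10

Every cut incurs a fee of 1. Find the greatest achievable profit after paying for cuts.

19

Consider every possible first cut. v[k] is the best of p[i]+v[k−i] over all sellable i≤k, charging 1 whenever i<k.
v[1] = 1
v[2] = 5
v[3] = 5  (first piece 1, then v[2]=5)
v[4] = 9  (first piece 2, then v[2]=5)
v[5] = 12
v[6] = 15
v[7] = 16  (first piece 2, then v[5]=12)
v[8] = 19  (first piece 2, then v[6]=15)
One optimal plan: pieces 6 + 2 (1 cut) → 20 − 1 = 19.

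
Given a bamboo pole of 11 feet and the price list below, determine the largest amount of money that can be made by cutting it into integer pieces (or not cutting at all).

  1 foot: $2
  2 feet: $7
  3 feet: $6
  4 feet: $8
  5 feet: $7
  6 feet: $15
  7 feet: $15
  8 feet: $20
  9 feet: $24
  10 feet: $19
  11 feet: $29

Build v[k] bottom-up: v[k] = max over allowed piece i of (p[i] + v[k−i]).
v[1] = 2
v[2] = max(2+2, 7+0) = 7
v[3] = max(2+7, 7+2, 6+0) = 9
v[4] = max(2+9, 7+7, 6+2, 8+0) = 14
v[5] = max(2+14, 7+9, 6+7, 8+2, 7+0) = 16
v[6] = max(2+16, 7+14, 6+9, 8+7, 7+2, 15+0) = 21
v[7] = max(2+21, 7+16, 6+14, …, 15+2, 15+0) = 23
v[8] = max(2+23, 7+21, 6+16, …, 15+2, 20+0) = 28
v[9] = max(2+28, 7+23, 6+21, …, 20+2, 24+0) = 30
v[10] = max(2+30, 7+28, 6+23, …, 24+2, 19+0) = 35
v[11] = max(2+35, 7+30, 6+28, …, 19+2, 29+0) = 37
One optimal cutting: 2 + 2 + 2 + 2 + 2 + 1 → $7 + $7 + $7 + $7 + $7 + $2 = $37.

37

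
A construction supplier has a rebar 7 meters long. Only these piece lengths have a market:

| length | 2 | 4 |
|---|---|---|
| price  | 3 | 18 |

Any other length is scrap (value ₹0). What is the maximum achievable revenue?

Build f[k] bottom-up: f[k] = max over allowed piece i of (p[i] + f[k−i]).
f[1] = 0
f[2] = 3
f[3] = 3
f[4] = max(3+3, 18+0) = 18
f[5] = max(3+3, 18+0) = 18
f[6] = max(3+18, 18+3) = 21
f[7] = max(3+18, 18+3) = 21
One optimal cutting: pieces 4 + 2 with 1 meter of scrap → ₹21.

21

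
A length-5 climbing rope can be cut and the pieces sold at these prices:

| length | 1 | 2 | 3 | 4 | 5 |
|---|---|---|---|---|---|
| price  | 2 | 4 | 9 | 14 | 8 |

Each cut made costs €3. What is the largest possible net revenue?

Let net[k] be the best obtainable value from length k. For each k, try every first piece i and keep the best of price[i] + net[k−i] minus the 3 cut fee when i<k.
net[1] = 2
net[2] = 4
net[3] = 9
net[4] = 14
net[5] = 13  (first piece 1, then net[4]=14)
One optimal plan: pieces 4 + 1 (1 cut) → €16 − €3 = €13.

13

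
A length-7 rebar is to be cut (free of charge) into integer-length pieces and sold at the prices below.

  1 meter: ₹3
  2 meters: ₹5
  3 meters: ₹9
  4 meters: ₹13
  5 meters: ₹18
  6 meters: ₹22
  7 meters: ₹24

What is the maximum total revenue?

Consider every possible first cut. R[k] is the best of p[i]+R[k−i] over all sellable i≤k.
R[1] = 3
R[2] = max(3+3, 5+0) = 6
R[3] = max(3+6, 5+3, 9+0) = 9
R[4] = max(3+9, 5+6, 9+3, 13+0) = 13
R[5] = max(3+13, 5+9, 9+6, 13+3, 18+0) = 18
R[6] = max(3+18, 5+13, 9+9, 13+6, 18+3, 22+0) = 22
R[7] = max(3+22, 5+18, 9+13, …, 22+3, 24+0) = 25
One optimal cutting: 6 + 1 → ₹22 + ₹3 = ₹25.

25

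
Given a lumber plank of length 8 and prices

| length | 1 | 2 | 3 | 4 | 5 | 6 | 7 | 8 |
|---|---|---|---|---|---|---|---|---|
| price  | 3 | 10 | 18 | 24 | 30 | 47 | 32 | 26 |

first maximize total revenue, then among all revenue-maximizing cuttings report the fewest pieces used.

Let r[k] be the best obtainable value from length k. For each k, try every first piece i and keep the best of price[i] + r[k−i].
r[1] = 3
r[2] = max(3+3, 10+0) = 10
r[3] = max(3+10, 10+3, 18+0) = 18
r[4] = max(3+18, 10+10, 18+3, 24+0) = 24
r[5] = max(3+24, 10+18, 18+10, 24+3, 30+0) = 30
r[6] = max(3+30, 10+24, 18+18, 24+10, 30+3, 47+0) = 47
r[7] = max(3+47, 10+30, 18+24, …, 47+3, 32+0) = 50
r[8] = max(3+50, 10+47, 18+30, …, 32+3, 26+0) = 57
Maximum revenue is $57.
Now minimize piece count subject to staying optimal: for each k, pieces[k] = 1 + min over i with p[i]+r[k−i]=r[k] of pieces[k−i].
pieces[5] = 1
pieces[6] = 1
pieces[7] = 2
pieces[8] = 2

2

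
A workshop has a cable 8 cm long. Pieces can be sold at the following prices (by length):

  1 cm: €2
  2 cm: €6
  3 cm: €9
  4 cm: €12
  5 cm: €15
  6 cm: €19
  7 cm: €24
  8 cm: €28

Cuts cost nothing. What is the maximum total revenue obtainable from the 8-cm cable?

28

Build r[k] bottom-up: r[k] = max over allowed piece i of (p[i] + r[k−i]).
r[1] = 2
r[2] = max(2+2, 6+0) = 6
r[3] = max(2+6, 6+2, 9+0) = 9
r[4] = max(2+9, 6+6, 9+2, 12+0) = 12
r[5] = max(2+12, 6+9, 9+6, 12+2, 15+0) = 15
r[6] = max(2+15, 6+12, 9+9, 12+6, 15+2, 19+0) = 19
r[7] = max(2+19, 6+15, 9+12, …, 19+2, 24+0) = 24
r[8] = max(2+24, 6+19, 9+15, …, 24+2, 28+0) = 28
Best is to sell the whole 8-cm piece uncut for €28.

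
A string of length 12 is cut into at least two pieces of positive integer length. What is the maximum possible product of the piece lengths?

Define prod[k] = max over 1≤i<k of i · max(k−i, prod[k−i]); the inner max lets the remainder stay uncut if that's better.
prod[2] = 1*max(1,0) = 1*1 = 1
prod[3] = 1*max(2,1) = 1*2 = 2
prod[4] = 2*max(2,1) = 2*2 = 4
prod[5] = 2*max(3,2) = 2*3 = 6
prod[6] = 3*max(3,2) = 3*3 = 9
prod[7] = 2*max(5,6) = 2*6 = 12
prod[8] = 2*max(6,9) = 2*9 = 18
prod[9] = 3*max(6,9) = 3*9 = 27
prod[10] = 2*max(8,18) = 2*18 = 36
prod[11] = 2*max(9,27) = 2*27 = 54
prod[12] = 3*max(9,27) = 3*27 = 81
One optimal split: 3 + 3 + 3 + 3; product 3*3*3*3 = 81.

81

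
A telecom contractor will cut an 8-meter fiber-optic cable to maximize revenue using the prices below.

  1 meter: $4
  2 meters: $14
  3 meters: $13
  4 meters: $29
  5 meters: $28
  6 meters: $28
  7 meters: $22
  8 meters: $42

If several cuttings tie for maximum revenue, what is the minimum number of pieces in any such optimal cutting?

2

Consider every possible first cut. r[k] is the best of p[i]+r[k−i] over all sellable i≤k.
r[1] = 4
r[2] = max(4+4, 14+0) = 14
r[3] = max(4+14, 14+4, 13+0) = 18
r[4] = max(4+18, 14+14, 13+4, 29+0) = 29
r[5] = max(4+29, 14+18, 13+14, 29+4, 28+0) = 33
r[6] = max(4+33, 14+29, 13+18, 29+14, 28+4, 28+0) = 43
r[7] = max(4+43, 14+33, 13+29, …, 28+4, 22+0) = 47
r[8] = max(4+47, 14+43, 13+33, …, 22+4, 42+0) = 58
Maximum revenue is $58.
Now minimize piece count subject to staying optimal: for each k, pieces[k] = 1 + min over i with p[i]+r[k−i]=r[k] of pieces[k−i].
pieces[5] = 2
pieces[6] = 2
pieces[7] = 3
pieces[8] = 2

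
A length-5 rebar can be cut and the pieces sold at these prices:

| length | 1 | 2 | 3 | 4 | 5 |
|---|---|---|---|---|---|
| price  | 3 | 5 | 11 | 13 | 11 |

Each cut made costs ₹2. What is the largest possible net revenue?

Consider every possible first cut. net[k] is the best of p[i]+net[k−i] over all sellable i≤k, charging 2 whenever i<k.
net[1] = 3
net[2] = max(3+3-2, 5+0) = 5
net[3] = max(3+5-2, 5+3-2, 11+0) = 11
net[4] = max(3+11-2, 5+5-2, 11+3-2, 13+0) = 13
net[5] = max(3+13-2, 5+11-2, 11+5-2, 13+3-2, 11+0) = 14
One optimal plan: pieces 4 + 1 (1 cut) → ₹16 − ₹2 = ₹14.

14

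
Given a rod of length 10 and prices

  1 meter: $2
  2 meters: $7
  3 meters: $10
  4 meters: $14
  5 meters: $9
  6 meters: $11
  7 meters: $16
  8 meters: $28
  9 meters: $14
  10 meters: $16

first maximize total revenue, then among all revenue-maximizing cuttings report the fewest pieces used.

2

Consider every possible first cut. r[k] is the best of p[i]+r[k−i] over all sellable i≤k.
r[1] = 2
r[2] = max(2+2, 7+0) = 7
r[3] = max(2+7, 7+2, 10+0) = 10
r[4] = max(2+10, 7+7, 10+2, 14+0) = 14
r[5] = max(2+14, 7+10, 10+7, 14+2, 9+0) = 17
r[6] = max(2+17, 7+14, 10+10, 14+7, 9+2, 11+0) = 21
r[7] = max(2+21, 7+17, 10+14, …, 11+2, 16+0) = 24
r[8] = max(2+24, 7+21, 10+17, …, 16+2, 28+0) = 28
r[9] = max(2+28, 7+24, 10+21, …, 28+2, 14+0) = 31
r[10] = max(2+31, 7+28, 10+24, …, 14+2, 16+0) = 35
Maximum revenue is $35.
Now minimize piece count subject to staying optimal: for each k, pieces[k] = 1 + min over i with p[i]+r[k−i]=r[k] of pieces[k−i].
pieces[7] = 2
pieces[8] = 1
pieces[9] = 3
pieces[10] = 2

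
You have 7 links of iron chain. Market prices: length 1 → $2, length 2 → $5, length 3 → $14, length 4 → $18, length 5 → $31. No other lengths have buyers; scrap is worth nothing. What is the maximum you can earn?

Let f[k] be the best obtainable value from length k. For each k, try every first piece i and keep the best of price[i] + f[k−i].
f[1] = 2
f[2] = max(2+2, 5+0) = 5
f[3] = max(2+5, 5+2, 14+0) = 14
f[4] = max(2+14, 5+5, 14+2, 18+0) = 18
f[5] = max(2+18, 5+14, 14+5, 18+2, 31+0) = 31
f[6] = max(2+31, 5+18, 14+14, 18+5, 31+2) = 33
f[7] = max(2+33, 5+31, 14+18, 18+14, 31+5) = 36
One optimal cutting: 5 + 2 → $36.

36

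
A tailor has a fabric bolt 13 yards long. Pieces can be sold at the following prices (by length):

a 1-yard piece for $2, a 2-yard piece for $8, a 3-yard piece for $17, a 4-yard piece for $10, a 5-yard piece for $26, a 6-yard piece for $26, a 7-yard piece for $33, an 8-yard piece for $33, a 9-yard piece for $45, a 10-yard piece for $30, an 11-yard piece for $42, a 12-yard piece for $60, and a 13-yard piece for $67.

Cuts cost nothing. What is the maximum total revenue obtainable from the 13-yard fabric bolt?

Let best[k] be the best obtainable value from length k. For each k, try every first piece i and keep the best of price[i] + best[k−i].
best[1] = 2
best[2] = 8
best[3] = 17
best[4] = 19  (first piece 1, then best[3]=17)
best[5] = 26
best[6] = 34  (first piece 3, then best[3]=17)
best[7] = 36  (first piece 1, then best[6]=34)
best[8] = 43  (first piece 3, then best[5]=26)
best[9] = 51  (first piece 3, then best[6]=34)
best[10] = 53  (first piece 1, then best[9]=51)
best[11] = 60  (first piece 3, then best[8]=43)
best[12] = 68  (first piece 3, then best[9]=51)
best[13] = 70  (first piece 1, then best[12]=68)
One optimal cutting: 3 + 3 + 3 + 3 + 1 → $17 + $17 + $17 + $17 + $2 = $70.

70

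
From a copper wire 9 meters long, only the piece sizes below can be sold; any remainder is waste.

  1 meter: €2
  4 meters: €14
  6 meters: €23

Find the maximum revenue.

30

Consider every possible first cut. f[k] is the best of p[i]+f[k−i] over all sellable i≤k.
f[1] = 2
f[2] = 4  (first piece 1, then f[1]=2)
f[3] = 6  (first piece 1, then f[2]=4)
f[4] = 14
f[5] = 16  (first piece 1, then f[4]=14)
f[6] = 23
f[7] = 25  (first piece 1, then f[6]=23)
f[8] = 28  (first piece 4, then f[4]=14)
f[9] = 30  (first piece 1, then f[8]=28)
One optimal cutting: 4 + 4 + 1 → €30.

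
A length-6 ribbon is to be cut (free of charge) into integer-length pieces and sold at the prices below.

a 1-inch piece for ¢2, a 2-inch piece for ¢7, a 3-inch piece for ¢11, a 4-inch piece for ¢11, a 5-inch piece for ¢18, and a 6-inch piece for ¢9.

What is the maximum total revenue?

22

Let r[k] be the best obtainable value from length k. For each k, try every first piece i and keep the best of price[i] + r[k−i].
r[1] = 2
r[2] = 7
r[3] = 11
r[4] = 14  (first piece 2, then r[2]=7)
r[5] = 18  (first piece 2, then r[3]=11)
r[6] = 22  (first piece 3, then r[3]=11)
One optimal cutting: 3 + 3 → ¢11 + ¢11 = ¢22.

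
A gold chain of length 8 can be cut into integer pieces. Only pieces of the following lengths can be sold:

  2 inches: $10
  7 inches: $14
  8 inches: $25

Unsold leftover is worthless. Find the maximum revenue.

40

Let r[k] be the best obtainable value from length k. For each k, try every first piece i and keep the best of price[i] + r[k−i].
r[1] = 0
r[2] = 10
r[3] = 10
r[4] = 20  (first piece 2, then r[2]=10)
r[5] = 20
r[6] = 30  (first piece 2, then r[4]=20)
r[7] = 30
r[8] = 40  (first piece 2, then r[6]=30)
One optimal cutting: 2 + 2 + 2 + 2 → $40.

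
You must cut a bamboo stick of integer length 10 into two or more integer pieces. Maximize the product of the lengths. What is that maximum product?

Let prod[k] be the best product for length k (with at least one cut). For each first piece i, the rest contributes max(k−i, prod[k−i]).
prod[2] = 1·max(1,0) = 1·1 = 1
prod[3] = 1·max(2,1) = 1·2 = 2
prod[4] = 2·max(2,1) = 2·2 = 4
prod[5] = 2·max(3,2) = 2·3 = 6
prod[6] = 3·max(3,2) = 3·3 = 9
prod[7] = 2·max(5,6) = 2·6 = 12
prod[8] = 2·max(6,9) = 2·9 = 18
prod[9] = 3·max(6,9) = 3·9 = 27
prod[10] = 2·max(8,18) = 2·18 = 36
One optimal split: 3 + 3 + 2 + 2; product 3·3·2·2 = 36.

36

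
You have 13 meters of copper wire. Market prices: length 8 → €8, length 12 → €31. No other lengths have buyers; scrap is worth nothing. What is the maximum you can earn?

Build r[k] bottom-up: r[k] = max over allowed piece i of (p[i] + r[k−i]).
r[1] = 0
r[2] = 0
r[3] = 0
r[4] = 0
r[5] = 0
r[6] = 0
r[7] = 0
r[8] = 8
r[9] = 8
r[10] = 8
r[11] = 8
r[12] = max(8+0, 31+0) = 31
r[13] = max(8+0, 31+0) = 31
One optimal cutting: pieces 12 with 1 meter of scrap → €31.

31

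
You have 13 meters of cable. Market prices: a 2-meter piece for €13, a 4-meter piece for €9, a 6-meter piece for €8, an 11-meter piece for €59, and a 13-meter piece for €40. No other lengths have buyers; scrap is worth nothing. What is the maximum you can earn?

Build f[k] bottom-up: f[k] = max over allowed piece i of (p[i] + f[k−i]).
f[1] = 0
f[2] = 13
f[3] = 13
f[4] = 26  (first piece 2, then f[2]=13)
f[5] = 26
f[6] = 39  (first piece 2, then f[4]=26)
f[7] = 39
f[8] = 52  (first piece 2, then f[6]=39)
f[9] = 52
f[10] = 65  (first piece 2, then f[8]=52)
f[11] = 65
f[12] = 78  (first piece 2, then f[10]=65)
f[13] = 78
One optimal cutting: pieces 2 + 2 + 2 + 2 + 2 + 2 with 1 meter of scrap → €78.

78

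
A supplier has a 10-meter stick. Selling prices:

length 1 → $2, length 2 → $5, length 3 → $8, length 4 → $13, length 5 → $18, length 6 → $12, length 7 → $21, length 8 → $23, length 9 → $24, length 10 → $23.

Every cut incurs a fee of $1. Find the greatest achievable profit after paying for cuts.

Let v[k] be the best obtainable value from length k. For each k, try every first piece i and keep the best of price[i] + v[k−i] minus the 1 cut fee when i<k.
v[1] = 2
v[2] = 5
v[3] = 8
v[4] = 13
v[5] = 18
v[6] = 19  (first piece 1, then v[5]=18)
v[7] = 22  (first piece 2, then v[5]=18)
v[8] = 25  (first piece 3, then v[5]=18)
v[9] = 30  (first piece 4, then v[5]=18)
v[10] = 35  (first piece 5, then v[5]=18)
One optimal plan: pieces 5 + 5 (1 cut) → $36 − $1 = $35.

35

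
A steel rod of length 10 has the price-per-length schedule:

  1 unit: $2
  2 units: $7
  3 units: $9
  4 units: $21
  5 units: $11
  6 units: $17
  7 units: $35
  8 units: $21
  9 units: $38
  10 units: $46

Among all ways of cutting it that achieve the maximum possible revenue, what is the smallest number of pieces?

Consider every possible first cut. r[k] is the best of p[i]+r[k−i] over all sellable i≤k.
r[1] = 2
r[2] = max(2+2, 7+0) = 7
r[3] = max(2+7, 7+2, 9+0) = 9
r[4] = max(2+9, 7+7, 9+2, 21+0) = 21
r[5] = max(2+21, 7+9, 9+7, 21+2, 11+0) = 23
r[6] = max(2+23, 7+21, 9+9, 21+7, 11+2, 17+0) = 28
r[7] = max(2+28, 7+23, 9+21, …, 17+2, 35+0) = 35
r[8] = max(2+35, 7+28, 9+23, …, 35+2, 21+0) = 42
r[9] = max(2+42, 7+35, 9+28, …, 21+2, 38+0) = 44
r[10] = max(2+44, 7+42, 9+35, …, 38+2, 46+0) = 49
Maximum revenue is $49.
Now minimize piece count subject to staying optimal: for each k, pieces[k] = 1 + min over i with p[i]+r[k−i]=r[k] of pieces[k−i].
pieces[7] = 1
pieces[8] = 2
pieces[9] = 3
pieces[10] = 3

3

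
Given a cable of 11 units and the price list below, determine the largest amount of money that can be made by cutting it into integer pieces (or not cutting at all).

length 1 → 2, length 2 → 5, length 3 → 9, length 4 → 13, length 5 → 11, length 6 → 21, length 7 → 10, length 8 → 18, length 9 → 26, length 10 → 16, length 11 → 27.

Build R[k] bottom-up: R[k] = max over allowed piece i of (p[i] + R[k−i]).
R[1] = 2
R[2] = max(2+2, 5+0) = 5
R[3] = max(2+5, 5+2, 9+0) = 9
R[4] = max(2+9, 5+5, 9+2, 13+0) = 13
R[5] = max(2+13, 5+9, 9+5, 13+2, 11+0) = 15
R[6] = max(2+15, 5+13, 9+9, 13+5, 11+2, 21+0) = 21
R[7] = max(2+21, 5+15, 9+13, …, 21+2, 10+0) = 23
R[8] = max(2+23, 5+21, 9+15, …, 10+2, 18+0) = 26
R[9] = max(2+26, 5+23, 9+21, …, 18+2, 26+0) = 30
R[10] = max(2+30, 5+26, 9+23, …, 26+2, 16+0) = 34
R[11] = max(2+34, 5+30, 9+26, …, 16+2, 27+0) = 36
One optimal cutting: 6 + 4 + 1 → 21 + 13 + 2 = 36.

36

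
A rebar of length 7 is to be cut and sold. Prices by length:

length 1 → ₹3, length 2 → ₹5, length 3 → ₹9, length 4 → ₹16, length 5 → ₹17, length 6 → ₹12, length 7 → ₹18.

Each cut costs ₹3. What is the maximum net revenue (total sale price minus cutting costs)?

Build v[k] bottom-up: v[k] = max over allowed piece i of (p[i] + v[k−i]) − 3 per cut.
v[1] = 3
v[2] = max(3+3-3, 5+0) = 5
v[3] = max(3+5-3, 5+3-3, 9+0) = 9
v[4] = max(3+9-3, 5+5-3, 9+3-3, 16+0) = 16
v[5] = max(3+16-3, 5+9-3, 9+5-3, 16+3-3, 17+0) = 17
v[6] = max(3+17-3, 5+16-3, 9+9-3, 16+5-3, 17+3-3, 12+0) = 18
v[7] = max(3+18-3, 5+17-3, 9+16-3, …, 12+3-3, 18+0) = 22
One optimal plan: pieces 4 + 3 (1 cut) → ₹25 − ₹3 = ₹22.

22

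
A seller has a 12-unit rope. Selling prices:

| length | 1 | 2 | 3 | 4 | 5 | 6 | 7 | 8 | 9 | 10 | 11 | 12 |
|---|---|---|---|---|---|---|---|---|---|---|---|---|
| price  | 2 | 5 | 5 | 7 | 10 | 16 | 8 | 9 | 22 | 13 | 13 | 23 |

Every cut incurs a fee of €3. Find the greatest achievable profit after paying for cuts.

29

Build v[k] bottom-up: v[k] = max over allowed piece i of (p[i] + v[k−i]) − 3 per cut.
v[1] = 2
v[2] = max(2+2-3, 5+0) = 5
v[3] = max(2+5-3, 5+2-3, 5+0) = 5
v[4] = max(2+5-3, 5+5-3, 5+2-3, 7+0) = 7
v[5] = max(2+7-3, 5+5-3, 5+5-3, 7+2-3, 10+0) = 10
v[6] = max(2+10-3, 5+7-3, 5+5-3, 7+5-3, 10+2-3, 16+0) = 16
v[7] = max(2+16-3, 5+10-3, 5+7-3, …, 16+2-3, 8+0) = 15
v[8] = max(2+15-3, 5+16-3, 5+10-3, …, 8+2-3, 9+0) = 18
v[9] = max(2+18-3, 5+15-3, 5+16-3, …, 9+2-3, 22+0) = 22
v[10] = max(2+22-3, 5+18-3, 5+15-3, …, 22+2-3, 13+0) = 21
v[11] = max(2+21-3, 5+22-3, 5+18-3, …, 13+2-3, 13+0) = 24
v[12] = max(2+24-3, 5+21-3, 5+22-3, …, 13+2-3, 23+0) = 29
One optimal plan: pieces 6 + 6 (1 cut) → €32 − €3 = €29.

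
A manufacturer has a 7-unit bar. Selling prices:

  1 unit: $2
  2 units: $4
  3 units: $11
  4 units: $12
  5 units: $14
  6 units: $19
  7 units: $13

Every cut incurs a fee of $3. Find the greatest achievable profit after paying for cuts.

Build v[k] bottom-up: v[k] = max over allowed piece i of (p[i] + v[k−i]) − 3 per cut.
v[1] = 2
v[2] = max(2+2-3, 4+0) = 4
v[3] = max(2+4-3, 4+2-3, 11+0) = 11
v[4] = max(2+11-3, 4+4-3, 11+2-3, 12+0) = 12
v[5] = max(2+12-3, 4+11-3, 11+4-3, 12+2-3, 14+0) = 14
v[6] = max(2+14-3, 4+12-3, 11+11-3, 12+4-3, 14+2-3, 19+0) = 19
v[7] = max(2+19-3, 4+14-3, 11+12-3, …, 19+2-3, 13+0) = 20
One optimal plan: pieces 4 + 3 (1 cut) → $23 − $3 = $20.

20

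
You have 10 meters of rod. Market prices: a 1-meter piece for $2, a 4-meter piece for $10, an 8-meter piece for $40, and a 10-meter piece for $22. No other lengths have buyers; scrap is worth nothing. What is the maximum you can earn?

Let r[k] be the best obtainable value from length k. For each k, try every first piece i and keep the best of price[i] + r[k−i].
r[1] = 2
r[2] = 4  (first piece 1, then r[1]=2)
r[3] = 6  (first piece 1, then r[2]=4)
r[4] = 10
r[5] = 12  (first piece 1, then r[4]=10)
r[6] = 14  (first piece 1, then r[5]=12)
r[7] = 16  (first piece 1, then r[6]=14)
r[8] = 40
r[9] = 42  (first piece 1, then r[8]=40)
r[10] = 44  (first piece 1, then r[9]=42)
One optimal cutting: 8 + 1 + 1 → $44.

44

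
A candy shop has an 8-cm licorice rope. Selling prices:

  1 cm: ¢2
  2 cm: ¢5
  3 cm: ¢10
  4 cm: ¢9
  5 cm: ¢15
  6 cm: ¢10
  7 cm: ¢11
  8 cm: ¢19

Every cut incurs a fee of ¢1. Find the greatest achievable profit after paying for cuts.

Consider every possible first cut. net[k] is the best of p[i]+net[k−i] over all sellable i≤k, charging 1 whenever i<k.
net[1] = 2
net[2] = 5
net[3] = 10
net[4] = 11  (first piece 1, then net[3]=10)
net[5] = 15
net[6] = 19  (first piece 3, then net[3]=10)
net[7] = 20  (first piece 1, then net[6]=19)
net[8] = 24  (first piece 3, then net[5]=15)
One optimal plan: pieces 5 + 3 (1 cut) → ¢25 − ¢1 = ¢24.

24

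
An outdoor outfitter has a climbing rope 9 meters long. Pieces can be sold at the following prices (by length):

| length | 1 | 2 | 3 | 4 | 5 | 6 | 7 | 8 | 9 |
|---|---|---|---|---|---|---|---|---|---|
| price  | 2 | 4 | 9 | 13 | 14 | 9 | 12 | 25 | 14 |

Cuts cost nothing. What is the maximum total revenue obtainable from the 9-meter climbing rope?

Build best[k] bottom-up: best[k] = max over allowed piece i of (p[i] + best[k−i]).
best[1] = 2
best[2] = max(2+2, 4+0) = 4
best[3] = max(2+4, 4+2, 9+0) = 9
best[4] = max(2+9, 4+4, 9+2, 13+0) = 13
best[5] = max(2+13, 4+9, 9+4, 13+2, 14+0) = 15
best[6] = max(2+15, 4+13, 9+9, 13+4, 14+2, 9+0) = 18
best[7] = max(2+18, 4+15, 9+13, …, 9+2, 12+0) = 22
best[8] = max(2+22, 4+18, 9+15, …, 12+2, 25+0) = 26
best[9] = max(2+26, 4+22, 9+18, …, 25+2, 14+0) = 28
One optimal cutting: 4 + 4 + 1 → €13 + €13 + €2 = €28.

28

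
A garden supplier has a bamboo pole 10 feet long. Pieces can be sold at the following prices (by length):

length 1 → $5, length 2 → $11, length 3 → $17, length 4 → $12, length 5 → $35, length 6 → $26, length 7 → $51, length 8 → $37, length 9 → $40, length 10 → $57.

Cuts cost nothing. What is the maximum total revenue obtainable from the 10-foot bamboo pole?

Build R[k] bottom-up: R[k] = max over allowed piece i of (p[i] + R[k−i]).
R[1] = 5
R[2] = max(5+5, 11+0) = 11
R[3] = max(5+11, 11+5, 17+0) = 17
R[4] = max(5+17, 11+11, 17+5, 12+0) = 22
R[5] = max(5+22, 11+17, 17+11, 12+5, 35+0) = 35
R[6] = max(5+35, 11+22, 17+17, 12+11, 35+5, 26+0) = 40
R[7] = max(5+40, 11+35, 17+22, …, 26+5, 51+0) = 51
R[8] = max(5+51, 11+40, 17+35, …, 51+5, 37+0) = 56
R[9] = max(5+56, 11+51, 17+40, …, 37+5, 40+0) = 62
R[10] = max(5+62, 11+56, 17+51, …, 40+5, 57+0) = 70
One optimal cutting: 5 + 5 → $35 + $35 = $70.

70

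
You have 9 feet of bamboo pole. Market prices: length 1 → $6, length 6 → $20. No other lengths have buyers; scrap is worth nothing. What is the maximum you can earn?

54

Consider every possible first cut. best[k] is the best of p[i]+best[k−i] over all sellable i≤k.
best[1] = 6
best[2] = 12  (first piece 1, then best[1]=6)
best[3] = 18  (first piece 1, then best[2]=12)
best[4] = 24  (first piece 1, then best[3]=18)
best[5] = 30  (first piece 1, then best[4]=24)
best[6] = 36  (first piece 1, then best[5]=30)
best[7] = 42  (first piece 1, then best[6]=36)
best[8] = 48  (first piece 1, then best[7]=42)
best[9] = 54  (first piece 1, then best[8]=48)
One optimal cutting: 1 + 1 + 1 + 1 + 1 + 1 + 1 + 1 + 1 → $54.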